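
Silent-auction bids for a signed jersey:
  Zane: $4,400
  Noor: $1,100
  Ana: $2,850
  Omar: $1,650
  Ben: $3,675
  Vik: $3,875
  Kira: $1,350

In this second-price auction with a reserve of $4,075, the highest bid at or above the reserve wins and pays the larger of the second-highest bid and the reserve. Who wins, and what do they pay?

Zane pays $4,075

Bids in order: 4,400 (Zane) > 3,875 (Vik) > 3,675 (Ben) > 2,850 (Ana) > 1,650 (Omar) > 1,350 (Kira) > …
Highest eligible bid: Zane at $4,400.
max(second-highest $3,875, reserve $4,075) = $4,075.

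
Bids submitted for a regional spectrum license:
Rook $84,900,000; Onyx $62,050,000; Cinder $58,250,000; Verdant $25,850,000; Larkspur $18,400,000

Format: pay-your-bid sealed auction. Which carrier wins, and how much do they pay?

Rook pays $84,900,000

Pay-your-bid sealed auction: the highest bidder wins and pays their own bid.
Bids ranked: 84,900,000 (Rook) > 62,050,000 (Onyx) > 58,250,000 (Cinder) > 25,850,000 (Verdant) > 18,400,000 (Larkspur)
Rook has the highest bid and pays exactly that: $84,900,000.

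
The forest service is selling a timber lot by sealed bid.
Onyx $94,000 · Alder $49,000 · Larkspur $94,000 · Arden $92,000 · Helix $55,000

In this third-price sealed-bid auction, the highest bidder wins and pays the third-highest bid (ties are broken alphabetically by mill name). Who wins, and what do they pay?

Larkspur pays $92,000

Third-price sealed-bid auction: the highest bidder wins and pays the third-highest bid.
Sorting bids: 94,000 (Larkspur) > 94,000 (Onyx) > 92,000 (Arden) > 55,000 (Helix) > 49,000 (Alder)
Larkspur and Onyx tie at $94,000; tie-break gives it to Larkspur.
Larkspur wins; payment is bid #3 in the ranking = $92,000.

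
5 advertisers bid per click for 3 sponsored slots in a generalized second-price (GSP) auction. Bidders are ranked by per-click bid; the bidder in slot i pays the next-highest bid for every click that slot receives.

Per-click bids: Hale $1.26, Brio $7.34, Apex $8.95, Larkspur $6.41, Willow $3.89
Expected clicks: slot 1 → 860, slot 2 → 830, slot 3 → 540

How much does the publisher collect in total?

Total revenue: $13733.30

Per-click bids in order: $8.95 (Apex) > $7.34 (Brio) > $6.41 (Larkspur) > $3.89 (Willow) > …
Slot 1: Apex pays $7.34 × 860 = $6312.40
Slot 2: Brio pays $6.41 × 830 = $5320.30
Slot 3: Larkspur pays $3.89 × 540 = $2100.60
Total = $13733.30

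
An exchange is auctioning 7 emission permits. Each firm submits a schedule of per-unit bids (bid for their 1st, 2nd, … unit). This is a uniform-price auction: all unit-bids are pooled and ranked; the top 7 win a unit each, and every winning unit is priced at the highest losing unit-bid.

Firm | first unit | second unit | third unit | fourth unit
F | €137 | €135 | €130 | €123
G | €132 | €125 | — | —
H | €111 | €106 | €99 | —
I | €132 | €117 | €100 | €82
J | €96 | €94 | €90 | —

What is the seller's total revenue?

Total revenue: €819

All unit-bids, highest first — top 7: 137 (F-1), 135 (F-2), 132 (G-1), 132 (I-1), 130 (F-3), 125 (G-2), 123 (F-4)
First bid not allocated: €117.
Allocation: F 4, G 2, I 1. Every unit priced at €117.
Revenue = 7 × 117 = €819.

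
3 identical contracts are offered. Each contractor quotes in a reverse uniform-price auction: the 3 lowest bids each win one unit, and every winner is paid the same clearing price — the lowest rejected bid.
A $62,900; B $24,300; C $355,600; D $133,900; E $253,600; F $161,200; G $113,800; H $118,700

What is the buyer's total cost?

Total cost: $356,100

Sorting: 24,300 (B), 62,900 (A), 113,800 (G), 118,700 (H), 133,900 (D), …
Lowest 3: B, A, G.
First losing bid is H's $118,700, which sets the uniform price.
Total cost = 3 × $118,700 = $356,100.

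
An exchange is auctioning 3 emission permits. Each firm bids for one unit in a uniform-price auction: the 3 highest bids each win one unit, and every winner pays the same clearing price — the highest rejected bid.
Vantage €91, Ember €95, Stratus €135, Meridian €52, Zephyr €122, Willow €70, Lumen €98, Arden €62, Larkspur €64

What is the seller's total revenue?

Total revenue: €285

Ordering the bids: 135 (Stratus), 122 (Zephyr), 98 (Lumen), 95 (Ember), 91 (Vantage), …
The 3 highest are Stratus, Zephyr, Lumen.
Clearing price = highest rejected bid = €95.
Total revenue = 3 × €95 = €285.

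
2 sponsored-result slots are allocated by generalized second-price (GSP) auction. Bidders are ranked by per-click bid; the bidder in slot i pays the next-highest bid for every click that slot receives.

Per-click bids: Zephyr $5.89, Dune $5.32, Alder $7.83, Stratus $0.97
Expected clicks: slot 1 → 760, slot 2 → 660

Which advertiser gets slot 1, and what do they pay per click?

Ranked by bid: $7.83 (Alder) > $5.89 (Zephyr) > $5.32 (Dune) > …
Slot 1 goes to the first-ranked bidder, Alder, who pays the next bid down: $5.89/click.

Alder; $5.89 per click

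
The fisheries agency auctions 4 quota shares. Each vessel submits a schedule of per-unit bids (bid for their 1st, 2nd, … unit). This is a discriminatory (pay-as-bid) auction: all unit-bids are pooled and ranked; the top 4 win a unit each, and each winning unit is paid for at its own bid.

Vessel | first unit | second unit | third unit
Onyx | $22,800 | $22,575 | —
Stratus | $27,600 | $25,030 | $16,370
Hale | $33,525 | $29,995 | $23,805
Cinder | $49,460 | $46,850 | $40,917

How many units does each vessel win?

All unit-bids, highest first — top 4: 49,460 (Cinder-1), 46,850 (Cinder-2), 40,917 (Cinder-3), 33,525 (Hale-1)
Next rejected bid: $29,995 (not a price — pay-as-bid).
Allocation: Cinder 3, Hale 1.

Cinder 3, Hale 1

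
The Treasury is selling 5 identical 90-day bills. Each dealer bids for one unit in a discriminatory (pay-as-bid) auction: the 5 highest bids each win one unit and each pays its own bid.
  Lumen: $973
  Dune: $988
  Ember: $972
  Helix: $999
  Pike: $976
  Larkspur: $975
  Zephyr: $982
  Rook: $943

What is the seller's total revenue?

Bids ranked high→low: 999 (Helix), 988 (Dune), 982 (Zephyr), 976 (Pike), 975 (Larkspur), 973 (Lumen), 972 (Ember), …
Top 5: Helix, Dune, Zephyr, Pike, Larkspur.
Total revenue = 999 + 988 + 982 + 976 + 975 = $4,920.

Total revenue: $4,920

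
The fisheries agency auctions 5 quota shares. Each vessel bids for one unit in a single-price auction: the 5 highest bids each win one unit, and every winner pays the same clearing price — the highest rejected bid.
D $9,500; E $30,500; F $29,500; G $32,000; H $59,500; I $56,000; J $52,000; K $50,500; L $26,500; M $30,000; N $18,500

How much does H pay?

H pays $30,500

Ordering the bids: 59,500 (H), 56,000 (I), 52,000 (J), 50,500 (K), 32,000 (G), 30,500 (E), 30,000 (M), …
Winners (5 units): H, I, J, K, G.
Clearing price = highest rejected bid = $30,500.
H wins → pays $30,500.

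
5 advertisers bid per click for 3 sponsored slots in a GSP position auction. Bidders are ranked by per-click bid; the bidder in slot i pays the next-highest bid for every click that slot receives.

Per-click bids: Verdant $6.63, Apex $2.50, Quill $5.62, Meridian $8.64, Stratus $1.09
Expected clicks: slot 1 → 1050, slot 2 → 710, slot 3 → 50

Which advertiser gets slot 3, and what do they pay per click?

Quill; $2.50 per click

Ranked by bid: $8.64 (Meridian) > $6.63 (Verdant) > $5.62 (Quill) > $2.50 (Apex) > …
Slot 3 goes to the third-ranked bidder, Quill, who pays the next bid down: $2.50/click.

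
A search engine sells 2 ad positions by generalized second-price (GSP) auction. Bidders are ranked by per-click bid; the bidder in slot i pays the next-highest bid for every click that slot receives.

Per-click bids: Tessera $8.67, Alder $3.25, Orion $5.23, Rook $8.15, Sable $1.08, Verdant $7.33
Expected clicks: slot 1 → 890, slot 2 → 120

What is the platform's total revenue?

Total revenue: $8133.10

Per-click bids in order: $8.67 (Tessera) > $8.15 (Rook) > $7.33 (Verdant) > …
Slot 1: Tessera pays $8.15 × 890 = $7253.50
Slot 2: Rook pays $7.33 × 120 = $879.60
Total = $8133.10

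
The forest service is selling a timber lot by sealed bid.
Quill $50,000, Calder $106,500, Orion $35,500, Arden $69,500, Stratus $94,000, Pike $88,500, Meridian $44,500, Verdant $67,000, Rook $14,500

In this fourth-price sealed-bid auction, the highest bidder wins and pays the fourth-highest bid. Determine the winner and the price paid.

Calder pays $69,500

Rule: the highest bidder wins and pays the fourth-highest bid.
Sorting bids: 106,500 (Calder) > 94,000 (Stratus) > 88,500 (Pike) > 69,500 (Arden) > 67,000 (Verdant) > 50,000 (Quill) > …
Calder is highest; pays the fourth-highest bid, $69,500.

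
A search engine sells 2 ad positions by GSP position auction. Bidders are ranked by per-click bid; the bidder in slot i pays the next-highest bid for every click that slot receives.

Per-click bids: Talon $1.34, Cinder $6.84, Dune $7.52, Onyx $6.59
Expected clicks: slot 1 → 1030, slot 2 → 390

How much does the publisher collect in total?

Sorting advertisers: $7.52 (Dune) > $6.84 (Cinder) > $6.59 (Onyx) > …
Slot 1: Dune pays $6.84 × 1030 = $7045.20
Slot 2: Cinder pays $6.59 × 390 = $2570.10
Total = $9615.30

Total revenue: $9615.30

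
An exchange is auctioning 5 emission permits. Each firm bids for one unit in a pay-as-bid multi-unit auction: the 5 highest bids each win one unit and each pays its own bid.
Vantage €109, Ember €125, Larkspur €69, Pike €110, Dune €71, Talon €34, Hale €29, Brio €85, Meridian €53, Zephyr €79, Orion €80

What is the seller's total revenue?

Sorting: 125 (Ember), 110 (Pike), 109 (Vantage), 85 (Brio), 80 (Orion), 79 (Zephyr), 71 (Dune), …
Top 5: Ember, Pike, Vantage, Brio, Orion.
Total revenue = 125 + 110 + 109 + 85 + 80 = €509.

Total revenue: €509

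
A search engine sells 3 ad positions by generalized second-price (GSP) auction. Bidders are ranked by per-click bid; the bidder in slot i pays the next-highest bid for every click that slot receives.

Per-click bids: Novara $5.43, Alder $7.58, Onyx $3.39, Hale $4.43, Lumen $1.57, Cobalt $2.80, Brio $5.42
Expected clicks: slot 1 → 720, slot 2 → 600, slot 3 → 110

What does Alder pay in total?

Alder pays $3909.60

Sorting advertisers: $7.58 (Alder) > $5.43 (Novara) > $5.42 (Brio) > $4.43 (Hale) > …
Alder holds slot 1 → pays next bid $5.43 × 720 clicks = $3909.60.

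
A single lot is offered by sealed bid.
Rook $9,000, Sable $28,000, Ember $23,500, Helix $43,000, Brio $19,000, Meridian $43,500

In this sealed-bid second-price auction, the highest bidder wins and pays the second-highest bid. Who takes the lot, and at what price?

Sealed-bid second-price auction: the highest bidder wins and pays the second-highest bid.
Bids ranked: 43,500 (Meridian) > 43,000 (Helix) > 28,000 (Sable) > 23,500 (Ember) > 19,000 (Brio) > 9,000 (Rook)
Meridian is highest; pays the second-highest bid, $43,000.

Meridian pays $43,000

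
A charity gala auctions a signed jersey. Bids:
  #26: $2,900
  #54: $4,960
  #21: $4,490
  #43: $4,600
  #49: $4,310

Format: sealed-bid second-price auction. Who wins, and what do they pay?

Sorting bids: 4,960 (#54) > 4,600 (#43) > 4,490 (#21) > 4,310 (#49) > 2,900 (#26)
#54 wins with the highest bid; price is set by the runner-up at $4,600.

#54 pays $4,600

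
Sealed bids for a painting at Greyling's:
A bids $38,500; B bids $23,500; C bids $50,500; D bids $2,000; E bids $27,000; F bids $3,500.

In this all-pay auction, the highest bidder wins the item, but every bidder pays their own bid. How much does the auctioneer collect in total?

Bids in order: 50,500 (C) > 38,500 (A) > 27,000 (E) > 23,500 (B) > 3,500 (F) > 2,000 (D)
Every bidder forfeits their bid regardless of winning.
Revenue = 38,500 + 23,500 + 50,500 + 2,000 + 27,000 + 3,500 = $145,000.

Total revenue: $145,000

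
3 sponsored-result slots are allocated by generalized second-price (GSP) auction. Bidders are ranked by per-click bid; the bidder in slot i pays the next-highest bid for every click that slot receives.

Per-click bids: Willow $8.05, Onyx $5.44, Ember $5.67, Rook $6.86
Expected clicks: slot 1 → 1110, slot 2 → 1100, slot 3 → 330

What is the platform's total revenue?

Total revenue: $15646.80

Sorting advertisers: $8.05 (Willow) > $6.86 (Rook) > $5.67 (Ember) > $5.44 (Onyx)
Slot 1: Willow pays $6.86 × 1110 = $7614.60
Slot 2: Rook pays $5.67 × 1100 = $6237.00
Slot 3: Ember pays $5.44 × 330 = $1795.20
Total = $15646.80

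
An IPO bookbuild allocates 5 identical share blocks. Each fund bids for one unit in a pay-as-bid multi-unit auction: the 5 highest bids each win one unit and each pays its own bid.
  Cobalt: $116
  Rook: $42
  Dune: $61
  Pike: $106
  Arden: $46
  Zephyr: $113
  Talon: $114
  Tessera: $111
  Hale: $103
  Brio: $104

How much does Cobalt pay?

Bids ranked high→low: 116 (Cobalt), 114 (Talon), 113 (Zephyr), 111 (Tessera), 106 (Pike), 104 (Brio), 103 (Hale), …
The 5 highest are Cobalt, Talon, Zephyr, Tessera, Pike.
Cobalt wins → own bid $116.

Cobalt pays $116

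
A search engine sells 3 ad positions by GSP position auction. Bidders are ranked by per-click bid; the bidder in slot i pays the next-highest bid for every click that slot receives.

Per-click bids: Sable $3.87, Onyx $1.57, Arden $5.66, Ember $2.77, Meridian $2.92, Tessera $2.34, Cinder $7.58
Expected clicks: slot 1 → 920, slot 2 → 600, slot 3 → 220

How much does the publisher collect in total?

Total revenue: $8171.60

Per-click bids in order: $7.58 (Cinder) > $5.66 (Arden) > $3.87 (Sable) > $2.92 (Meridian) > …
Slot 1: Cinder pays $5.66 × 920 = $5207.20
Slot 2: Arden pays $3.87 × 600 = $2322.00
Slot 3: Sable pays $2.92 × 220 = $642.40
Total = $8171.60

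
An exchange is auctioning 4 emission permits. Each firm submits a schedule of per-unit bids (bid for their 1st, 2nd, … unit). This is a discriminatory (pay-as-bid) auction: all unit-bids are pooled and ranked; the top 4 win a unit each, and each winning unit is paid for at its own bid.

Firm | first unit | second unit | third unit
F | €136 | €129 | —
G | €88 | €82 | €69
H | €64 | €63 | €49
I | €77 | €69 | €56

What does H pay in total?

Merging the schedules and taking the best 4: 136 (F-1), 129 (F-2), 88 (G-1), 82 (G-2)
Next rejected bid: €77 (not a price — pay-as-bid).
H wins no units.

H pays €0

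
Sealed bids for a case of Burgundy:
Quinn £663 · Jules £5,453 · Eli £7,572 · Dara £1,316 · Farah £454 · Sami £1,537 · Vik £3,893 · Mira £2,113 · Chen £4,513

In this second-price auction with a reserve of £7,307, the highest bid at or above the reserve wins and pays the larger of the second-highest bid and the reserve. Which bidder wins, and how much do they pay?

Eli pays £7,307

Second-price auction with a reserve of £7,307: the highest bid at or above the reserve wins and pays the larger of the second-highest bid and the reserve.
Bids in order: 7,572 (Eli) > 5,453 (Jules) > 4,513 (Chen) > 3,893 (Vik) > 2,113 (Mira) > 1,537 (Sami) > …
Highest eligible bid: Eli at £7,572.
Second-highest bid £5,453 is below the reserve £7,307, so the reserve binds → payment £7,307.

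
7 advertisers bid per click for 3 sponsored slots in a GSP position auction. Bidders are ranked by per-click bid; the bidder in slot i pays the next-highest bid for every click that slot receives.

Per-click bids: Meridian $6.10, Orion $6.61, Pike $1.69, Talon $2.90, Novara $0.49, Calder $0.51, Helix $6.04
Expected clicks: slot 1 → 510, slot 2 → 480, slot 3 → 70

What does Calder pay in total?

Ranked by bid: $6.61 (Orion) > $6.10 (Meridian) > $6.04 (Helix) > $2.90 (Talon) > …
Calder ranks below slot 3 → no slot, pays nothing.

Calder pays $0.00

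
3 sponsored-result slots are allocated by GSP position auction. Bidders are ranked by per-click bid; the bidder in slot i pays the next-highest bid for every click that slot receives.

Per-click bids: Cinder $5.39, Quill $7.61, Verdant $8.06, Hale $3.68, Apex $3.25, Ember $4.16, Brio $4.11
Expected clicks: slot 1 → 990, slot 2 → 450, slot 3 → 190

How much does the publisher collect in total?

Ranked by bid: $8.06 (Verdant) > $7.61 (Quill) > $5.39 (Cinder) > $4.16 (Ember) > …
Slot 1: Verdant pays $7.61 × 990 = $7533.90
Slot 2: Quill pays $5.39 × 450 = $2425.50
Slot 3: Cinder pays $4.16 × 190 = $790.40
Total = $10749.80

Total revenue: $10749.80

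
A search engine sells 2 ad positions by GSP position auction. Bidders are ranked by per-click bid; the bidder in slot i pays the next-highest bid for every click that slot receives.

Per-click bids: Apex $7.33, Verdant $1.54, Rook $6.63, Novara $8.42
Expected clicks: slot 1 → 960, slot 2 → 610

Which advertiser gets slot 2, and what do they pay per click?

Apex; $6.63 per click

Per-click bids in order: $8.42 (Novara) > $7.33 (Apex) > $6.63 (Rook) > …
Slot 2 goes to the second-ranked bidder, Apex, who pays the next bid down: $6.63/click.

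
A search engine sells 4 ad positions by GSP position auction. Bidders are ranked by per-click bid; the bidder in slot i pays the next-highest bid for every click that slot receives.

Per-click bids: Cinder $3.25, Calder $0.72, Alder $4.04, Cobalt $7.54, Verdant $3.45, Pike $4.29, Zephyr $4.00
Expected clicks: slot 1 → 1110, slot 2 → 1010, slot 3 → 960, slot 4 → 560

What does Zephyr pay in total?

Zephyr pays $1932.00

Per-click bids in order: $7.54 (Cobalt) > $4.29 (Pike) > $4.04 (Alder) > $4.00 (Zephyr) > $3.45 (Verdant) > …
Zephyr holds slot 4 → pays next bid $3.45 × 560 clicks = $1932.00.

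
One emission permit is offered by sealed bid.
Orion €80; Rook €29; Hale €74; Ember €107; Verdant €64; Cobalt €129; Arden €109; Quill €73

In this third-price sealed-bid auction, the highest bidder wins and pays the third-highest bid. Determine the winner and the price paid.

Cobalt pays €107

Bids ranked: 129 (Cobalt) > 109 (Arden) > 107 (Ember) > 80 (Orion) > 74 (Hale) > 73 (Quill) > …
Cobalt wins; payment is bid #3 in the ranking = €107.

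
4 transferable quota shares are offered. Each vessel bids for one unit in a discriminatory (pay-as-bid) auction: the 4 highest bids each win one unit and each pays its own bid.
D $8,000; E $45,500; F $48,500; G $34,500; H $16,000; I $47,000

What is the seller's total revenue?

Sorting: 48,500 (F), 47,000 (I), 45,500 (E), 34,500 (G), 16,000 (H), 8,000 (D)
Winners (4 units): F, I, E, G.
Total revenue = 48,500 + 47,000 + 45,500 + 34,500 = $175,500.

Total revenue: $175,500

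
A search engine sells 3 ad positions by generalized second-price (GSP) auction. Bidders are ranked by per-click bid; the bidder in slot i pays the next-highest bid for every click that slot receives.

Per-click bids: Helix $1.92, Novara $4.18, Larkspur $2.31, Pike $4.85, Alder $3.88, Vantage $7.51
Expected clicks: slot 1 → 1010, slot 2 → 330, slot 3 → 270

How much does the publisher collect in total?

Sorting advertisers: $7.51 (Vantage) > $4.85 (Pike) > $4.18 (Novara) > $3.88 (Alder) > …
Slot 1: Vantage pays $4.85 × 1010 = $4898.50
Slot 2: Pike pays $4.18 × 330 = $1379.40
Slot 3: Novara pays $3.88 × 270 = $1047.60
Total = $7325.50

Total revenue: $7325.50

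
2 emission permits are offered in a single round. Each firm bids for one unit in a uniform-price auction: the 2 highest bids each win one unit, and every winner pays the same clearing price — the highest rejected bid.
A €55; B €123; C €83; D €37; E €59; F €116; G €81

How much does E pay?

Ordering the bids: 123 (B), 116 (F), 83 (C), 81 (G), …
The 2 highest are B, F.
First losing bid is C's €83, which sets the uniform price.
E does not win → pays €0.

E pays €0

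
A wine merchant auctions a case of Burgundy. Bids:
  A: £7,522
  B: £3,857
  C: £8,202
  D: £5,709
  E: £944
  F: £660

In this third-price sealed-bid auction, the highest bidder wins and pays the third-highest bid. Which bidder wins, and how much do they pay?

C pays £5,709

Sorting bids: 8,202 (C) > 7,522 (A) > 5,709 (D) > 3,857 (B) > 944 (E) > 660 (F)
C wins; payment is bid #3 in the ranking = £5,709.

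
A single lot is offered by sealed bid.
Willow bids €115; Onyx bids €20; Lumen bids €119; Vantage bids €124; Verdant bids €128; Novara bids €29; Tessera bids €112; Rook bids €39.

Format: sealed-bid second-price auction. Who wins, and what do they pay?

Verdant pays €124

Sorting bids: 128 (Verdant) > 124 (Vantage) > 119 (Lumen) > 115 (Willow) > 112 (Tessera) > 39 (Rook) > …
Second-price: Verdant pays Vantage's bid of €124.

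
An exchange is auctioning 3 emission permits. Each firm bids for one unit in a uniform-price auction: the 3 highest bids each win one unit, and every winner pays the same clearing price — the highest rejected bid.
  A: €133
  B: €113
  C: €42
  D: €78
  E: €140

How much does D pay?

D pays €0

Ordering the bids: 140 (E), 133 (A), 113 (B), 78 (D), 42 (C)
Top 3: E, A, B.
Highest unsuccessful bid: €78 → clearing price.
D does not win → pays €0.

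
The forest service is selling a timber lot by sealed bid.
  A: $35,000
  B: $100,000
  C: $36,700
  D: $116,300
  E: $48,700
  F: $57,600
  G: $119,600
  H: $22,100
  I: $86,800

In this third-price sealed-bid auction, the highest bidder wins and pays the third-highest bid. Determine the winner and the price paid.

Third-price sealed-bid auction: the highest bidder wins and pays the third-highest bid.
Bids ranked: 119,600 (G) > 116,300 (D) > 100,000 (B) > 86,800 (I) > 57,600 (F) > 48,700 (E) > …
G is highest; pays the third-highest bid, $100,000.

G pays $100,000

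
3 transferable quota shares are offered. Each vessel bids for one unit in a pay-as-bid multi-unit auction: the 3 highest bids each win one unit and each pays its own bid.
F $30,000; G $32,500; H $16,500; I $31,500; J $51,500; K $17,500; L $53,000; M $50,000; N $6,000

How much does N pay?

Bids ranked high→low: 53,000 (L), 51,500 (J), 50,000 (M), 32,500 (G), 31,500 (I), …
Top 3: L, J, M.
N does not win → $0.

N pays $0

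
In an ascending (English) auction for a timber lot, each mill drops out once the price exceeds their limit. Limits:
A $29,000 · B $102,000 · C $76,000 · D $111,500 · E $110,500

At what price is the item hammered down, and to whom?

Open ascending-bid auction: the price rises until one bidder remains; the winner pays the price at which the last rival dropped out.
Limits ranked: 111,500 (D) > 110,500 (E) > 102,000 (B) > 76,000 (C) > 29,000 (A)
Once the price passes $110,500, only D is left; the hammer falls at E's limit of $110,500.

D wins at $110,500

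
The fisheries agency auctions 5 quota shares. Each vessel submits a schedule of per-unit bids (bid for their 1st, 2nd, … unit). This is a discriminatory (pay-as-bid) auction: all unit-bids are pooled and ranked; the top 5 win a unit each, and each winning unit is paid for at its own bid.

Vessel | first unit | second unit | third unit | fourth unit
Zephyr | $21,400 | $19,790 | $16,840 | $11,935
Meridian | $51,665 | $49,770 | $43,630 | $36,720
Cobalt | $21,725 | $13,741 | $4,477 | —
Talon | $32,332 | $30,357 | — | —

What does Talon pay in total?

Talon pays $32,332

Pooled unit-bids ranked (top 5): 51,665 (Meridian-1), 49,770 (Meridian-2), 43,630 (Meridian-3), 36,720 (Meridian-4), 32,332 (Talon-1)
Next rejected bid: $30,357 (not a price — pay-as-bid).
Talon's winning unit-bids: 32,332 = $32,332.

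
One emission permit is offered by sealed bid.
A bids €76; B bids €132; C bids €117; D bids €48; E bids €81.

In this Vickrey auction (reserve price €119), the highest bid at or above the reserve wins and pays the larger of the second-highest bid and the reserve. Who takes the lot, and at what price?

Bids ranked: 132 (B) > 117 (C) > 81 (E) > 76 (A) > 48 (D)
Highest eligible bid: B at €132.
max(second-highest €117, reserve €119) = €119.

B pays €119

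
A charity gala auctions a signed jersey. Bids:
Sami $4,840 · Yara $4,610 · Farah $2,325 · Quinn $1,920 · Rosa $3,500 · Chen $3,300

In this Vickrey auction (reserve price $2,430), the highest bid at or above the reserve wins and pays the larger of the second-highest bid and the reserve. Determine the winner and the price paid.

Sorting bids: 4,840 (Sami) > 4,610 (Yara) > 3,500 (Rosa) > 3,300 (Chen) > 2,325 (Farah) > 1,920 (Quinn)
Highest eligible bid: Sami at $4,840.
Second-highest bid $4,610 exceeds the reserve $2,430 → payment $4,610.

Sami pays $4,610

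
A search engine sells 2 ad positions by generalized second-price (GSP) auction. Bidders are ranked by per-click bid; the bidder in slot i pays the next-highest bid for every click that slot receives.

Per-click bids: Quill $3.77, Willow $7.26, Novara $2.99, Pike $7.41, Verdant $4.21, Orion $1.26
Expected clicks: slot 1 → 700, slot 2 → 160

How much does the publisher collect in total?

Sorting advertisers: $7.41 (Pike) > $7.26 (Willow) > $4.21 (Verdant) > …
Slot 1: Pike pays $7.26 × 700 = $5082.00
Slot 2: Willow pays $4.21 × 160 = $673.60
Total = $5755.60

Total revenue: $5755.60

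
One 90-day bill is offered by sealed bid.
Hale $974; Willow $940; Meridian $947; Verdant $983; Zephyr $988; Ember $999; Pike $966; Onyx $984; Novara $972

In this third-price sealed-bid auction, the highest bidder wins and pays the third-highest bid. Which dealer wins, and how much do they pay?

Rule: the highest bidder wins and pays the third-highest bid.
Bids in order: 999 (Ember) > 988 (Zephyr) > 984 (Onyx) > 983 (Verdant) > 974 (Hale) > 972 (Novara) > …
Ember wins; payment is bid #3 in the ranking = $984.

Ember pays $984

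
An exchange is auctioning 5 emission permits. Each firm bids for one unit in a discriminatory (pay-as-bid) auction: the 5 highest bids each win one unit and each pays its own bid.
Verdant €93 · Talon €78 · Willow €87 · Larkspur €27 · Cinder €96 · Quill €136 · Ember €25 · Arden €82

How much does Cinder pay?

Cinder pays €96

Bids ranked high→low: 136 (Quill), 96 (Cinder), 93 (Verdant), 87 (Willow), 82 (Arden), 78 (Talon), 27 (Larkspur), …
Winners (5 units): Quill, Cinder, Verdant, Willow, Arden.
Cinder wins → own bid €96.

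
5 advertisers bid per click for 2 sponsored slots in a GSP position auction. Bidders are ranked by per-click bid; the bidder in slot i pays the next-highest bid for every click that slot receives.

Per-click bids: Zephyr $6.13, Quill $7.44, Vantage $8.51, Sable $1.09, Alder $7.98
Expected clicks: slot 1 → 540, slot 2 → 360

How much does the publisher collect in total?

Ranked by bid: $8.51 (Vantage) > $7.98 (Alder) > $7.44 (Quill) > …
Slot 1: Vantage pays $7.98 × 540 = $4309.20
Slot 2: Alder pays $7.44 × 360 = $2678.40
Total = $6987.60

Total revenue: $6987.60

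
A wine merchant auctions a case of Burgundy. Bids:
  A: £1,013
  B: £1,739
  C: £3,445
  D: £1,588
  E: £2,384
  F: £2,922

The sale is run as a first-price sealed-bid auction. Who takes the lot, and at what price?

Bids in order: 3,445 (C) > 2,922 (F) > 2,384 (E) > 1,739 (B) > 1,588 (D) > 1,013 (A)
C is highest → pays own bid, £3,445.

C pays £3,445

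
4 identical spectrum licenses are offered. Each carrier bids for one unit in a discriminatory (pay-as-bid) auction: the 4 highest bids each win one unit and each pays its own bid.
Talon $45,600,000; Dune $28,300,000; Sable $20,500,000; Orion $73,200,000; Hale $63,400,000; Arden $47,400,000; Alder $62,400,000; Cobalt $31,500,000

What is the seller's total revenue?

Bids ranked high→low: 73,200,000 (Orion), 63,400,000 (Hale), 62,400,000 (Alder), 47,400,000 (Arden), 45,600,000 (Talon), 31,500,000 (Cobalt), …
The 4 highest are Orion, Hale, Alder, Arden.
Total revenue = 73,200,000 + 63,400,000 + 62,400,000 + 47,400,000 = $246,400,000.

Total revenue: $246,400,000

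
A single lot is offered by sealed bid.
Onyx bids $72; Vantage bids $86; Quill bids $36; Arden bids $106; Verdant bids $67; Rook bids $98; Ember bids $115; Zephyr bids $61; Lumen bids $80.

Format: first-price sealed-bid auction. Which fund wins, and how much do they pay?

Bids in order: 115 (Ember) > 106 (Arden) > 98 (Rook) > 86 (Vantage) > 80 (Lumen) > 72 (Onyx) > …
First-price: Ember pays what they bid, $115.

Ember pays $115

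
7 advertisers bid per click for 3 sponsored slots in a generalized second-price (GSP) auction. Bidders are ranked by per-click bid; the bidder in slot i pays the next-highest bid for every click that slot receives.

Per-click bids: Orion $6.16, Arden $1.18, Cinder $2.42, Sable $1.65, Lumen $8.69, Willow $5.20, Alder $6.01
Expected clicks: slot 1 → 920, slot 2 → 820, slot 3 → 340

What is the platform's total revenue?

Total revenue: $12363.40

Sorting advertisers: $8.69 (Lumen) > $6.16 (Orion) > $6.01 (Alder) > $5.20 (Willow) > …
Slot 1: Lumen pays $6.16 × 920 = $5667.20
Slot 2: Orion pays $6.01 × 820 = $4928.20
Slot 3: Alder pays $5.20 × 340 = $1768.00
Total = $12363.40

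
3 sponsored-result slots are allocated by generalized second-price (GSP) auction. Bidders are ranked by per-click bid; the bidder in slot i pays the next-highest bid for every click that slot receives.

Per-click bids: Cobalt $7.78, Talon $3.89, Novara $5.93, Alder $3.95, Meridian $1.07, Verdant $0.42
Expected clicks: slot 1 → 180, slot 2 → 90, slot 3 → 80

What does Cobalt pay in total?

Cobalt pays $1067.40

Sorting advertisers: $7.78 (Cobalt) > $5.93 (Novara) > $3.95 (Alder) > $3.89 (Talon) > …
Cobalt holds slot 1 → pays next bid $5.93 × 180 clicks = $1067.40.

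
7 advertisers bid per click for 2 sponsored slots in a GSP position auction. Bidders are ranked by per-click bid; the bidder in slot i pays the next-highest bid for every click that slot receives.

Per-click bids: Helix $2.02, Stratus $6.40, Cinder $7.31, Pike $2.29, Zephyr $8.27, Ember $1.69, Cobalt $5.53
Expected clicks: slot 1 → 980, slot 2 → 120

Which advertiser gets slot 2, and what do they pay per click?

Sorting advertisers: $8.27 (Zephyr) > $7.31 (Cinder) > $6.40 (Stratus) > …
Slot 2 goes to the second-ranked bidder, Cinder, who pays the next bid down: $6.40/click.

Cinder; $6.40 per click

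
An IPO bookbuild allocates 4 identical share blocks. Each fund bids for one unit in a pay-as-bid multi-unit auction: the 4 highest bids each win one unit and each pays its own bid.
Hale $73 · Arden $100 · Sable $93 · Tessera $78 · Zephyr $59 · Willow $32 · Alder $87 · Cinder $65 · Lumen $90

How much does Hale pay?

Ordering the bids: 100 (Arden), 93 (Sable), 90 (Lumen), 87 (Alder), 78 (Tessera), 73 (Hale), …
Winners (4 units): Arden, Sable, Lumen, Alder.
Hale does not win → $0.

Hale pays $0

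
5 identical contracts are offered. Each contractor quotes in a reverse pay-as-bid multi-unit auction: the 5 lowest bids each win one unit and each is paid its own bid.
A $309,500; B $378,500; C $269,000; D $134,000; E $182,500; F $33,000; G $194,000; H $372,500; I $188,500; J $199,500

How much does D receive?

D is paid $134,000

Ordering the bids: 33,000 (F), 134,000 (D), 182,500 (E), 188,500 (I), 194,000 (G), 199,500 (J), 269,000 (C), …
Winners (5 units): F, D, E, I, G.
D wins → own bid $134,000.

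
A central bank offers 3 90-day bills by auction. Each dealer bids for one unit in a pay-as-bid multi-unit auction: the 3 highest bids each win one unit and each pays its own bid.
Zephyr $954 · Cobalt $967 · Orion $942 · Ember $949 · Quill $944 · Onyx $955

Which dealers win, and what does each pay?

Cobalt $967, Onyx $955, Zephyr $954

Sorting: 967 (Cobalt), 955 (Onyx), 954 (Zephyr), 949 (Ember), 944 (Quill), …
The 3 highest are Cobalt, Onyx, Zephyr.
Each winner pays its own bid: Cobalt $967, Onyx $955, Zephyr $954.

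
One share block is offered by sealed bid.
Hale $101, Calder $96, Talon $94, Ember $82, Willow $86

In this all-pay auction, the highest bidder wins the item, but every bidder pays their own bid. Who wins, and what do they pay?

Hale pays $101

Bids ranked: 101 (Hale) > 96 (Calder) > 94 (Talon) > 86 (Willow) > 82 (Ember)
Hale is highest and takes the item; every bidder forfeits their bid.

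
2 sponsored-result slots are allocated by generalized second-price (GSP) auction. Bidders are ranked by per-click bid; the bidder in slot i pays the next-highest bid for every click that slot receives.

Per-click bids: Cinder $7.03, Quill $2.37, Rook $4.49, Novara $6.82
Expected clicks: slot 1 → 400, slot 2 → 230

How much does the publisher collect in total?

Total revenue: $3760.70

Per-click bids in order: $7.03 (Cinder) > $6.82 (Novara) > $4.49 (Rook) > …
Slot 1: Cinder pays $6.82 × 400 = $2728.00
Slot 2: Novara pays $4.49 × 230 = $1032.70
Total = $3760.70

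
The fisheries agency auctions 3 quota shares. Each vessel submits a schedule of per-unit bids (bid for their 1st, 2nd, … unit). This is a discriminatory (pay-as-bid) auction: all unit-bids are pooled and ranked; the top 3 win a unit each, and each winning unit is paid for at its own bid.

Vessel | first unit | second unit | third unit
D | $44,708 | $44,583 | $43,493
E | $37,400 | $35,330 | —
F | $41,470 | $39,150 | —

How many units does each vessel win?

D 3

All unit-bids, highest first — top 3: 44,708 (D-1), 44,583 (D-2), 43,493 (D-3)
Next rejected bid: $41,470 (not a price — pay-as-bid).
Allocation: D 3.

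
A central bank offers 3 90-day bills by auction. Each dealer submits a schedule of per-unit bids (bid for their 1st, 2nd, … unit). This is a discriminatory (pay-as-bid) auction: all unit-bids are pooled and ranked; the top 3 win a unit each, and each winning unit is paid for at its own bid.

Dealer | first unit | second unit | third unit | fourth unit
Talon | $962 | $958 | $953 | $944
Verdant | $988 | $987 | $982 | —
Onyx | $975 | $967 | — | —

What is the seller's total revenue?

Merging the schedules and taking the best 3: 988 (Verdant-1), 987 (Verdant-2), 982 (Verdant-3)
Next rejected bid: $975 (not a price — pay-as-bid).
Each winning unit pays its own bid.
Revenue = 988 + 987 + 982 = $2,957.

Total revenue: $2,957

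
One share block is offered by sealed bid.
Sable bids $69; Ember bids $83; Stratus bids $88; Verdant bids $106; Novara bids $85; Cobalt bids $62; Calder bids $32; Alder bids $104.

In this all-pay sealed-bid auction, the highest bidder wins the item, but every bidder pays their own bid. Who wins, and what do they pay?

Rule: the highest bidder wins the item, but every bidder pays their own bid.
Bids in order: 106 (Verdant) > 104 (Alder) > 88 (Stratus) > 85 (Novara) > 83 (Ember) > 69 (Sable) > …
Verdant wins with the top bid; all bids are sunk regardless.

Verdant pays $106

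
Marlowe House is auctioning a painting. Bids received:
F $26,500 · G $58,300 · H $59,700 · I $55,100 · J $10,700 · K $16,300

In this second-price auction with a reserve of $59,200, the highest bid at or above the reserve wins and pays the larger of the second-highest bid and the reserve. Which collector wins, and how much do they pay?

H pays $59,200

Second-price auction with a reserve of $59,200: the highest bid at or above the reserve wins and pays the larger of the second-highest bid and the reserve.
Sorting bids: 59,700 (H) > 58,300 (G) > 55,100 (I) > 26,500 (F) > 16,300 (K) > 10,700 (J)
Highest eligible bid: H at $59,700.
Second-highest bid $58,300 is below the reserve $59,200, so the reserve binds → payment $59,200.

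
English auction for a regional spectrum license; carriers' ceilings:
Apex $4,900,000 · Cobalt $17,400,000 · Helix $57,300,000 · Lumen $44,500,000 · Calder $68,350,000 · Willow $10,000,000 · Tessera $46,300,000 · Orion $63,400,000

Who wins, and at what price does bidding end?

Calder wins at $63,400,000

Sorting limits: 68,350,000 (Calder) > 63,400,000 (Orion) > 57,300,000 (Helix) > 46,300,000 (Tessera) > 44,500,000 (Lumen) > 17,400,000 (Cobalt) > …
Bidding ends when Orion exits at $63,400,000; Calder takes it.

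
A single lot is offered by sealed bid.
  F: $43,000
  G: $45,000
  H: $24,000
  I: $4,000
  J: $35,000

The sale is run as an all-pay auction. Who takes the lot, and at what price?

G pays $45,000

Sorting bids: 45,000 (G) > 43,000 (F) > 35,000 (J) > 24,000 (H) > 4,000 (I)
G wins with the top bid; all bids are sunk regardless.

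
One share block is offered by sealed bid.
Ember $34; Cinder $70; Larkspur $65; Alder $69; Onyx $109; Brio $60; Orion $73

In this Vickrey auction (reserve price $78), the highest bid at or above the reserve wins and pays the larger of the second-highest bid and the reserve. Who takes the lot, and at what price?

Onyx pays $78

Rule: the highest bid at or above the reserve wins and pays the larger of the second-highest bid and the reserve.
Sorting bids: 109 (Onyx) > 73 (Orion) > 70 (Cinder) > 69 (Alder) > 65 (Larkspur) > 60 (Brio) > …
Highest eligible bid: Onyx at $109.
Second-highest bid $73 is below the reserve $78, so the reserve binds → payment $78.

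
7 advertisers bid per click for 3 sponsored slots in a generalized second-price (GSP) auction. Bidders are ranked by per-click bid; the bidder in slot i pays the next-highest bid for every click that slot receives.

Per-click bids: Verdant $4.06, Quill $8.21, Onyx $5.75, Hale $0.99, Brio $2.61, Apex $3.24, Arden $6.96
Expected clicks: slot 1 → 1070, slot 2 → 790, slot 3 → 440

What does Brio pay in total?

Brio pays $0.00

Per-click bids in order: $8.21 (Quill) > $6.96 (Arden) > $5.75 (Onyx) > $4.06 (Verdant) > …
Brio ranks below slot 3 → no slot, pays nothing.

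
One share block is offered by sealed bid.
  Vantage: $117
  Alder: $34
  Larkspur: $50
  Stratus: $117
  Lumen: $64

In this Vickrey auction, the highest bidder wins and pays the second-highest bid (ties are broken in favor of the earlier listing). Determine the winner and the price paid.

Rule: the highest bidder wins and pays the second-highest bid.
Bids ranked: 117 (Vantage) > 117 (Stratus) > 64 (Lumen) > 50 (Larkspur) > 34 (Alder)
Tie at $117 → Vantage wins by tie-break.
Vantage wins with the highest bid; price is set by the runner-up at $117.

Vantage pays $117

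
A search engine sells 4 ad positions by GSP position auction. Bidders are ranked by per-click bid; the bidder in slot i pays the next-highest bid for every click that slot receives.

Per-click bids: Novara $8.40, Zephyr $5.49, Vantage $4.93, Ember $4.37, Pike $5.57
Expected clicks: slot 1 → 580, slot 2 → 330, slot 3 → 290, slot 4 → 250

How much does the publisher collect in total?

Total revenue: $7564.50

Per-click bids in order: $8.40 (Novara) > $5.57 (Pike) > $5.49 (Zephyr) > $4.93 (Vantage) > $4.37 (Ember)
Slot 1: Novara pays $5.57 × 580 = $3230.60
Slot 2: Pike pays $5.49 × 330 = $1811.70
Slot 3: Zephyr pays $4.93 × 290 = $1429.70
Slot 4: Vantage pays $4.37 × 250 = $1092.50
Total = $7564.50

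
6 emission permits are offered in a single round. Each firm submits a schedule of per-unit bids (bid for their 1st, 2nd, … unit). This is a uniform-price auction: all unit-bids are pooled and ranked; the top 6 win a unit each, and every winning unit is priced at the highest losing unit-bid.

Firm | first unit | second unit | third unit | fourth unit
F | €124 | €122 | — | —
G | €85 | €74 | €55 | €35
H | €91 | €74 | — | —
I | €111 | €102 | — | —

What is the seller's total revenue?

Total revenue: €444

All unit-bids, highest first — top 6: 124 (F-1), 122 (F-2), 111 (I-1), 102 (I-2), 91 (H-1), 85 (G-1)
First bid not allocated: €74.
Allocation: F 2, G 1, H 1, I 2. Every unit priced at €74.
Revenue = 6 × 74 = €444.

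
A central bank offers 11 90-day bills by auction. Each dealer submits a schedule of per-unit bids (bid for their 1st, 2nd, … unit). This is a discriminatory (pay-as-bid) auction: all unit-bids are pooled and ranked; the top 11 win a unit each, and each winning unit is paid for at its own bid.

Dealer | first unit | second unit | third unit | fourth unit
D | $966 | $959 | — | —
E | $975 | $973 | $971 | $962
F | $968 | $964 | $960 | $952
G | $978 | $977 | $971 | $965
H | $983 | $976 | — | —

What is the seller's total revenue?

Total revenue: $10,703

All unit-bids, highest first — top 11: 983 (H-1), 978 (G-1), 977 (G-2), 976 (H-2), 975 (E-1), 973 (E-2), 971 (E-3), 971 (G-3), 968 (F-1), 966 (D-1), 965 (G-4)
Next rejected bid: $964 (not a price — pay-as-bid).
Each winning unit pays its own bid.
Revenue = 983 + 978 + 977 + 976 + 975 + 973 + 971 + 971 + 968 + 966 + 965 = $10,703.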